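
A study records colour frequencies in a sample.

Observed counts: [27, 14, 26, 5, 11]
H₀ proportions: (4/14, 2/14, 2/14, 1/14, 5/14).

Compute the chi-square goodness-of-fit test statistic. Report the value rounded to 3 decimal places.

test statistic = 29.582

n = 83; E_i = n·p_i = [23.71, 11.86, 11.86, 5.93, 29.64]
χ² = (27−23.71)²/23.71 + (14−11.86)²/11.86 + (26−11.86)²/11.86 + (5−5.93)²/5.93 + (11−29.64)²/29.64 = 29.5819
df = 4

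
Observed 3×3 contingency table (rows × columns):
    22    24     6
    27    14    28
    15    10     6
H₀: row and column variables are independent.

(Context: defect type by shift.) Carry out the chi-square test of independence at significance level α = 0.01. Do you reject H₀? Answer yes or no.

Row totals [52, 69, 31], col totals [64, 48, 40], n=152
χ² = (22−21.89)²/21.89 + (24−16.42)²/16.42 + (6−13.68)²/13.68 + (27−29.05)²/29.05 + (14−21.79)²/21.79 + (28−18.16)²/18.16 + (15−13.05)²/13.05 + (10−9.79)²/9.79 + (6−8.16)²/8.16 = 16.9437
df = 4
p-value (upper-tail) = 0.00198
At α=0.01: p < α → reject H₀

reject H₀: yes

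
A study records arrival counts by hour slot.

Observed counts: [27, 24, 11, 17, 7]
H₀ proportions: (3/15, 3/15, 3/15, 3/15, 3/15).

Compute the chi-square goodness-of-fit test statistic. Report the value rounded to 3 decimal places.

n = 86; E_i = n·p_i = [17.20, 17.20, 17.20, 17.20, 17.20]
χ² = (27−17.20)²/17.20 + (24−17.20)²/17.20 + (11−17.20)²/17.20 + (17−17.20)²/17.20 + (7−17.20)²/17.20 = 16.5581
df = 4

test statistic = 16.558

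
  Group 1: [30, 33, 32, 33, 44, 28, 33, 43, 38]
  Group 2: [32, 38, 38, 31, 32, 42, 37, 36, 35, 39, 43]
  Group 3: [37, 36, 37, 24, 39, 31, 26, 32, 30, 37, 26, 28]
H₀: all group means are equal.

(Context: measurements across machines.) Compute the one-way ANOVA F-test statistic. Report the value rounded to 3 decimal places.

Group means [34.89, 36.64, 31.92], grand mean 34.375
SSB = Σnᵢ(x̄ᵢ−x̄)² = 131.149; SSW = ΣΣ(x−x̄ᵢ)² = 702.351
MSB = 131.149/2 = 65.5745; MSW = 702.351/29 = 24.2190
F = MSB/MSW = 2.7076
df = (2, 29)

test statistic = 2.708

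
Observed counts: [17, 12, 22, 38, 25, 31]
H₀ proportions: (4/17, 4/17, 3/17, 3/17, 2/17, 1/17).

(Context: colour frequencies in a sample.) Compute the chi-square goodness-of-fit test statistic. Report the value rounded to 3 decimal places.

test statistic = 92.345

n = 145; E_i = n·p_i = [34.12, 34.12, 25.59, 25.59, 17.06, 8.53]
χ² = (17−34.12)²/34.12 + (12−34.12)²/34.12 + (22−25.59)²/25.59 + (38−25.59)²/25.59 + (25−17.06)²/17.06 + (31−8.53)²/8.53 = 92.3454
df = 5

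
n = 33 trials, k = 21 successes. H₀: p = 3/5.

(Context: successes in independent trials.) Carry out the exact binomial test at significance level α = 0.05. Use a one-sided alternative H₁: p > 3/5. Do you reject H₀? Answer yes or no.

reject H₀: no

Exact binomial: n=33, k=21, p₀=3/5=0.6000
P(X≥21) from Σ C(n,i)·p₀^i·(1−p₀)^(n−i)
p-value (one-sided, H₁ greater) = 0.40641
At α=0.05: p ≥ α → fail to reject H₀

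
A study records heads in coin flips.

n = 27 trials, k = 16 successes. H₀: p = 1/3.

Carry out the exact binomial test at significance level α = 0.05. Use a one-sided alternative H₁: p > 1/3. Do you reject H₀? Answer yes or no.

Exact binomial: n=27, k=16, p₀=1/3=0.3333
P(X≥16) from Σ C(n,i)·p₀^i·(1−p₀)^(n−i)
p-value (one-sided, H₁ greater) = 0.00504
At α=0.05: p < α → reject H₀

reject H₀: yes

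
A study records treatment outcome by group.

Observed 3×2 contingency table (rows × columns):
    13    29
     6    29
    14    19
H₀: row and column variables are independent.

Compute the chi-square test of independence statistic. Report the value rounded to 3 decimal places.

test statistic = 5.199

Row totals [42, 35, 33], col totals [33, 77], n=110
χ² = (13−12.60)²/12.60 + (29−29.40)²/29.40 + (6−10.50)²/10.50 + (29−24.50)²/24.50 + (14−9.90)²/9.90 + (19−23.10)²/23.10 = 5.1989
df = 2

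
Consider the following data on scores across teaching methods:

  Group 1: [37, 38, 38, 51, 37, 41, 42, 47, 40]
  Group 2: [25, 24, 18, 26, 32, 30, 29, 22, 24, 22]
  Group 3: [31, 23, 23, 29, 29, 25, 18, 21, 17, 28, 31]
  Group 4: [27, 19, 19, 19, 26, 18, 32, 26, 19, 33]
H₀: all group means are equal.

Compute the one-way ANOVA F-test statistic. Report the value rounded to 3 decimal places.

test statistic = 25.761

Group means [41.22, 25.20, 25.00, 23.80], grand mean 28.400
SSB = Σnᵢ(x̄ᵢ−x̄)² = 1920.844; SSW = ΣΣ(x−x̄ᵢ)² = 894.756
MSB = 1920.844/3 = 640.2815; MSW = 894.756/36 = 24.8543
F = MSB/MSW = 25.7614
df = (3, 36)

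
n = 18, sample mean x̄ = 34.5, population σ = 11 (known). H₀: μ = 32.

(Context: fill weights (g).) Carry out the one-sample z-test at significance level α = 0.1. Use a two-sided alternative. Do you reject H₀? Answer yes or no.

reject H₀: no

SE = σ/√n = 11/√18 = 2.5927
z = (x̄−μ₀)/SE = (34.5−32)/2.5927 = 0.9642
p-value (two-sided) = 0.33493
At α=0.1: p ≥ α → fail to reject H₀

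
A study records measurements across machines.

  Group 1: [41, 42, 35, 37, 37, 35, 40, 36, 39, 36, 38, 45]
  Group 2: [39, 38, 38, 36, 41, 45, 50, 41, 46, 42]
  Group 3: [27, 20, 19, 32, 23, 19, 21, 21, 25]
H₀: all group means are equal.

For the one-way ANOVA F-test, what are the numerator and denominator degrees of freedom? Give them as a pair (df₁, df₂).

degrees of freedom = [2, 28]

k = 3 groups, N = 31 total
df = (k−1, N−k) = (3−1, 31−3) = (2, 28)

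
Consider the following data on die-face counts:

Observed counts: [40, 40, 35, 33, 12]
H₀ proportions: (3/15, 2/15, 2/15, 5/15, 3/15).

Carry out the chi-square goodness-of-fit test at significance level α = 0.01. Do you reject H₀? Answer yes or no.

n = 160; E_i = n·p_i = [32.00, 21.33, 21.33, 53.33, 32.00]
χ² = (40−32.00)²/32.00 + (40−21.33)²/21.33 + (35−21.33)²/21.33 + (33−53.33)²/53.33 + (12−32.00)²/32.00 = 47.3406
df = 4
p-value (upper-tail) = 0.00000
At α=0.01: p < α → reject H₀

reject H₀: yes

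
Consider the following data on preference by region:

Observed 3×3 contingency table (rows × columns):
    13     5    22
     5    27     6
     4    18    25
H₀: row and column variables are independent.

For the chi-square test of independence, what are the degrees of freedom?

degrees of freedom = 4

df = (r−1)(c−1) = (3−1)·(3−1) = 4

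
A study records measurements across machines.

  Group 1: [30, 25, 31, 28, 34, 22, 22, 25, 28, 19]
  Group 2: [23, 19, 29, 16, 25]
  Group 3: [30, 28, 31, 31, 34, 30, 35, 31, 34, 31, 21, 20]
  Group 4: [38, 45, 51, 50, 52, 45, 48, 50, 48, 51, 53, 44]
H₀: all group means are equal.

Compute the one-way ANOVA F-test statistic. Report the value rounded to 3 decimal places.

Group means [26.40, 22.40, 29.67, 47.92], grand mean 33.513
SSB = Σnᵢ(x̄ᵢ−x̄)² = 3790.560; SSW = ΣΣ(x−x̄ᵢ)² = 743.183
MSB = 3790.560/3 = 1263.5201; MSW = 743.183/35 = 21.2338
F = MSB/MSW = 59.5051
df = (3, 35)

test statistic = 59.505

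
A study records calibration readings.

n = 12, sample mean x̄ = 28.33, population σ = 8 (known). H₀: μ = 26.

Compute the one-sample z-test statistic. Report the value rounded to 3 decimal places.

SE = σ/√n = 8/√12 = 2.3094
z = (x̄−μ₀)/SE = (28.33−26)/2.3094 = 1.0089

test statistic = 1.009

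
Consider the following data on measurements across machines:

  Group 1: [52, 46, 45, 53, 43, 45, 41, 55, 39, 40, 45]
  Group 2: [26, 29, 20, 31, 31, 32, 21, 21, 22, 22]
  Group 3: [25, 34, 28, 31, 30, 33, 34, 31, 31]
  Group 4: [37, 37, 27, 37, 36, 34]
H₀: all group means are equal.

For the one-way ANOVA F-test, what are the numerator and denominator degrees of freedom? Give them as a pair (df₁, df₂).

degrees of freedom = [3, 32]

k = 4 groups, N = 36 total
df = (k−1, N−k) = (4−1, 36−4) = (3, 32)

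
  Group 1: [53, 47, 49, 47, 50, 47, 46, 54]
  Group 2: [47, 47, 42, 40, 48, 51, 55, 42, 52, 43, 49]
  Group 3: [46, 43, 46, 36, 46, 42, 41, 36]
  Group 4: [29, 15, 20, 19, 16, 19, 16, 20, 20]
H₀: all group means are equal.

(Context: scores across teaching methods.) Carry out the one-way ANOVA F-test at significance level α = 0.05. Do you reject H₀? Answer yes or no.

reject H₀: yes

Group means [49.12, 46.91, 42.00, 19.33], grand mean 39.417
SSB = Σnᵢ(x̄ᵢ−x̄)² = 5054.966; SSW = ΣΣ(x−x̄ᵢ)² = 545.784
MSB = 5054.966/3 = 1684.9886; MSW = 545.784/32 = 17.0558
F = MSB/MSW = 98.7930
df = (3, 32)
p-value (upper-tail) = 0.00000
At α=0.05: p < α → reject H₀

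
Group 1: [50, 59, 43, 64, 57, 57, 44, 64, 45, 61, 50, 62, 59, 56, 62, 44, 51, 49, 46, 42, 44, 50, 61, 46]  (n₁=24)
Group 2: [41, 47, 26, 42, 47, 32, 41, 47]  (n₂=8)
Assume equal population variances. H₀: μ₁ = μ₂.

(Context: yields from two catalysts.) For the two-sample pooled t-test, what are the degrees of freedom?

df = n₁ + n₂ − 2 = 24 + 8 − 2 = 30

degrees of freedom = 30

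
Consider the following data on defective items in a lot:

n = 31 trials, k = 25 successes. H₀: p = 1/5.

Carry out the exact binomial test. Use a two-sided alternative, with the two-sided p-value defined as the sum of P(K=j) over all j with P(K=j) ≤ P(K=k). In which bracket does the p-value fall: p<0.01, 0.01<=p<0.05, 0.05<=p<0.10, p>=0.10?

Exact binomial: n=31, k=25, p₀=1/5=0.2000
P(X=j) = C(n,j)·p₀^j·(1−p₀)^(n−j); p = Σ P(X=j) over j with P(X=j) ≤ P(X=25)
p-value (two-sided) = 0.00000
→ bracket: p<0.01

p-value bracket: p<0.01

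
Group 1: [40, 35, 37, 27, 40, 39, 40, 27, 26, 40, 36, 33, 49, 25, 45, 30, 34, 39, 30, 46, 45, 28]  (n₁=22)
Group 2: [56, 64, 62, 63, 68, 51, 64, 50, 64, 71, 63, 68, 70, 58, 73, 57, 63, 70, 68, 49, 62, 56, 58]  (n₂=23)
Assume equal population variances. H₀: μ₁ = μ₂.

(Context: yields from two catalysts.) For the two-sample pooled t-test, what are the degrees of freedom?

degrees of freedom = 43

df = n₁ + n₂ − 2 = 22 + 23 − 2 = 43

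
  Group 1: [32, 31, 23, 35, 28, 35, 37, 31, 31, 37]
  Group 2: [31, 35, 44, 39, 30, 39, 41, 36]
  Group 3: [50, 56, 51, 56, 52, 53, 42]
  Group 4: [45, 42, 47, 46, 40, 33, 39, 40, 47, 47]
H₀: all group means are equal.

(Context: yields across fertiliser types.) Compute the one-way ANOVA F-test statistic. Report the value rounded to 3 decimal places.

Group means [32.00, 36.88, 51.43, 42.60], grand mean 40.029
SSB = Σnᵢ(x̄ᵢ−x̄)² = 1699.982; SSW = ΣΣ(x−x̄ᵢ)² = 660.989
MSB = 1699.982/3 = 566.6607; MSW = 660.989/31 = 21.3222
F = MSB/MSW = 26.5760
df = (3, 31)

test statistic = 26.576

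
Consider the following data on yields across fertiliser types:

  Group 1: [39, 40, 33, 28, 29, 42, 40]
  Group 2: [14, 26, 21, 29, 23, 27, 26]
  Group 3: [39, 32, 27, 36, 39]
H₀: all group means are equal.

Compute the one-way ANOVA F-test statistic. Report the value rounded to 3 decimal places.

Group means [35.86, 23.71, 34.60], grand mean 31.053
SSB = Σnᵢ(x̄ᵢ−x̄)² = 601.462; SSW = ΣΣ(x−x̄ᵢ)² = 455.486
MSB = 601.462/2 = 300.7308; MSW = 455.486/16 = 28.4679
F = MSB/MSW = 10.5639
df = (2, 16)

test statistic = 10.564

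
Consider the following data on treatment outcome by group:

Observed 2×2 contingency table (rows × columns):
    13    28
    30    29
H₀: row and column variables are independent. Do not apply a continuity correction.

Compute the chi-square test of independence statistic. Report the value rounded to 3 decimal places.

Row totals [41, 59], col totals [43, 57], n=100
χ² = (13−17.63)²/17.63 + (28−23.37)²/23.37 + (30−25.37)²/25.37 + (29−33.63)²/33.63 = 3.6156
df = 1

test statistic = 3.616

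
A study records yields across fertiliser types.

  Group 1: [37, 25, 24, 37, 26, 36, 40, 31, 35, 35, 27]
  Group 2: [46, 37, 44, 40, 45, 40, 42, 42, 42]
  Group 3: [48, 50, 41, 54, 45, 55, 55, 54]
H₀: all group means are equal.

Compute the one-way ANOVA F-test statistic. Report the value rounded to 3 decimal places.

Group means [32.09, 42.00, 50.25], grand mean 40.464
SSB = Σnᵢ(x̄ᵢ−x̄)² = 1558.555; SSW = ΣΣ(x−x̄ᵢ)² = 576.409
MSB = 1558.555/2 = 779.2776; MSW = 576.409/25 = 23.0564
F = MSB/MSW = 33.7988
df = (2, 25)

test statistic = 33.799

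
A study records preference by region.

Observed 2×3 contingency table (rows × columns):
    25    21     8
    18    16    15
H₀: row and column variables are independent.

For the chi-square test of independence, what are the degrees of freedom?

degrees of freedom = 2

df = (r−1)(c−1) = (2−1)·(3−1) = 2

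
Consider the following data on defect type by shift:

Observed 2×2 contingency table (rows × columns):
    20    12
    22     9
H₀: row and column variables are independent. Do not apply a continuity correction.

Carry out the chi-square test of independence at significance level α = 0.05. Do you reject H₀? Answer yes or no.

reject H₀: no

Row totals [32, 31], col totals [42, 21], n=63
χ² = (20−21.33)²/21.33 + (12−10.67)²/10.67 + (22−20.67)²/20.67 + (9−10.33)²/10.33 = 0.5081
df = 1
p-value (upper-tail) = 0.47598
At α=0.05: p ≥ α → fail to reject H₀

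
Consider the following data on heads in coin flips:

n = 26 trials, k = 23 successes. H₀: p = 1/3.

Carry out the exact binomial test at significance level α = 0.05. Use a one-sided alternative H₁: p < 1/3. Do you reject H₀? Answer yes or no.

Exact binomial: n=26, k=23, p₀=1/3=0.3333
P(X≤23) from Σ C(n,i)·p₀^i·(1−p₀)^(n−i)
p-value (one-sided, H₁ less) = 1.00000
At α=0.05: p ≥ α → fail to reject H₀

reject H₀: no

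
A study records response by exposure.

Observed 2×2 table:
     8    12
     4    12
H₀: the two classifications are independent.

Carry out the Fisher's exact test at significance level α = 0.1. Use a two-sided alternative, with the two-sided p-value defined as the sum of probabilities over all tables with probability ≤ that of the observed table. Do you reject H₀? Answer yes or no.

reject H₀: no

Margins: r₁=20, r₂=16, c₁=12, c₂=24, n=36
p_obs = C(20,8)·C(16,4)/C(36,12); sum pmf over tables with pmf ≤ p_obs
p-value (two-sided) = 0.48150
At α=0.1: p ≥ α → fail to reject H₀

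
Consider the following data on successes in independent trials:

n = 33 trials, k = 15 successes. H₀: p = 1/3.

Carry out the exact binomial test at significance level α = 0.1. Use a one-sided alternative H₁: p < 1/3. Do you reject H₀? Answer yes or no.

reject H₀: no

Exact binomial: n=33, k=15, p₀=1/3=0.3333
P(X≤15) from Σ C(n,i)·p₀^i·(1−p₀)^(n−i)
p-value (one-sided, H₁ less) = 0.94901
At α=0.1: p ≥ α → fail to reject H₀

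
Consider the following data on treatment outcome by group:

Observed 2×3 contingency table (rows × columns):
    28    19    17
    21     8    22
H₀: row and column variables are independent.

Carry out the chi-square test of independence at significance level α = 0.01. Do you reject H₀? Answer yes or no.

reject H₀: no

Row totals [64, 51], col totals [49, 27, 39], n=115
χ² = (28−27.27)²/27.27 + (19−15.03)²/15.03 + (17−21.70)²/21.70 + (21−21.73)²/21.73 + (8−11.97)²/11.97 + (22−17.30)²/17.30 = 4.7132
df = 2
p-value (upper-tail) = 0.09474
At α=0.01: p ≥ α → fail to reject H₀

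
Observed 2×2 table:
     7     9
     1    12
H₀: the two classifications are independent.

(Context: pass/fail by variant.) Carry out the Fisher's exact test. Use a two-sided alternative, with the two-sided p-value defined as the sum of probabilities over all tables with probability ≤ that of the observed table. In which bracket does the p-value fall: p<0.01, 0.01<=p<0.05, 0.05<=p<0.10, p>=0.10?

p-value bracket: 0.01<=p<0.05

Margins: r₁=16, r₂=13, c₁=8, c₂=21, n=29
p_obs = C(16,7)·C(13,1)/C(29,8); sum pmf over tables with pmf ≤ p_obs
p-value (two-sided) = 0.04434
→ bracket: 0.01<=p<0.05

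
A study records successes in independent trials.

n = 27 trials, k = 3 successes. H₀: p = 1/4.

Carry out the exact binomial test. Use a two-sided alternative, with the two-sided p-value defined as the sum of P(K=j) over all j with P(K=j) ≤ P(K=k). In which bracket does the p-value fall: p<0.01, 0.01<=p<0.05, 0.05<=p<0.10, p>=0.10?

Exact binomial: n=27, k=3, p₀=1/4=0.2500
P(X=j) = C(n,j)·p₀^j·(1−p₀)^(n−j); p = Σ P(X=j) over j with P(X=j) ≤ P(X=3)
p-value (two-sided) = 0.11938
→ bracket: p>=0.10

p-value bracket: p>=0.10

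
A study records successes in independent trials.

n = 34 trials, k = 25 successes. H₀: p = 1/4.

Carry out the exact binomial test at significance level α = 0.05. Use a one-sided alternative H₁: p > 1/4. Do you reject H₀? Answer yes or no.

Exact binomial: n=34, k=25, p₀=1/4=0.2500
P(X≥25) from Σ C(n,i)·p₀^i·(1−p₀)^(n−i)
p-value (one-sided, H₁ greater) = 0.00000
At α=0.05: p < α → reject H₀

reject H₀: yes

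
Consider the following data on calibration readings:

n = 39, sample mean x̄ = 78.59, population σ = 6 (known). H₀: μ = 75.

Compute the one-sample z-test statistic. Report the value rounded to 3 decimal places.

test statistic = 3.737

SE = σ/√n = 6/√39 = 0.9608
z = (x̄−μ₀)/SE = (78.59−75)/0.9608 = 3.7366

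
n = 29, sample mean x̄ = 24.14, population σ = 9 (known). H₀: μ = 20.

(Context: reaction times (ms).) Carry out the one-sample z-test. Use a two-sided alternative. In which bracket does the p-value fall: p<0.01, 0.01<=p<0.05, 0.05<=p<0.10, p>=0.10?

p-value bracket: 0.01<=p<0.05

SE = σ/√n = 9/√29 = 1.6713
z = (x̄−μ₀)/SE = (24.14−20)/1.6713 = 2.4772
p-value (two-sided) = 0.01324
→ bracket: 0.01<=p<0.05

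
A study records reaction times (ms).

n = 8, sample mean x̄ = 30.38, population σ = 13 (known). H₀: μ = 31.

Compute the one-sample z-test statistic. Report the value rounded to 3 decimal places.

test statistic = -0.135

SE = σ/√n = 13/√8 = 4.5962
z = (x̄−μ₀)/SE = (30.38−31)/4.5962 = -0.1349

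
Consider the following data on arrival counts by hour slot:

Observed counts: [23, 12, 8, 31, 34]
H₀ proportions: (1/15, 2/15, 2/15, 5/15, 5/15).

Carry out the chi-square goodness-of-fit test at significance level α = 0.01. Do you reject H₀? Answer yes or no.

reject H₀: yes

n = 108; E_i = n·p_i = [7.20, 14.40, 14.40, 36.00, 36.00]
χ² = (23−7.20)²/7.20 + (12−14.40)²/14.40 + (8−14.40)²/14.40 + (31−36.00)²/36.00 + (34−36.00)²/36.00 = 38.7222
df = 4
p-value (upper-tail) = 0.00000
At α=0.01: p < α → reject H₀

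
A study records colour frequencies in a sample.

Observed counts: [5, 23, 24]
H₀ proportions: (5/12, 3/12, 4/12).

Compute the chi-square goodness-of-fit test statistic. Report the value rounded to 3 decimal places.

n = 52; E_i = n·p_i = [21.67, 13.00, 17.33]
χ² = (5−21.67)²/21.67 + (23−13.00)²/13.00 + (24−17.33)²/17.33 = 23.0769
df = 2

test statistic = 23.077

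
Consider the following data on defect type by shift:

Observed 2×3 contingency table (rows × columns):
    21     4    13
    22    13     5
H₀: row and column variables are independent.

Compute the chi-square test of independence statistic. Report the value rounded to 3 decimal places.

test statistic = 8.298

Row totals [38, 40], col totals [43, 17, 18], n=78
χ² = (21−20.95)²/20.95 + (4−8.28)²/8.28 + (13−8.77)²/8.77 + (22−22.05)²/22.05 + (13−8.72)²/8.72 + (5−9.23)²/9.23 = 8.2977
df = 2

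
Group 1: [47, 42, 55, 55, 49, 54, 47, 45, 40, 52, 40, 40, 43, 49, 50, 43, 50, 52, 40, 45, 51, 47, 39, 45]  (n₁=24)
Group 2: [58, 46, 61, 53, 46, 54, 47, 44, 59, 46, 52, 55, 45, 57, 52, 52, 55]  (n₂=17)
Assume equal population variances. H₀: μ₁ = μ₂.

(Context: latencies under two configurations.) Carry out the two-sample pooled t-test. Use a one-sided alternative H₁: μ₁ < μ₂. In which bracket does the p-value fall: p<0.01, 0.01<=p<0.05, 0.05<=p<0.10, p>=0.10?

p-value bracket: p<0.01

x̄₁=46.667, s₁=5.088, n₁=24
x̄₂=51.882, s₂=5.361, n₂=17
s_p² = [23·5.088² + 16·5.361²]/39 = 27.0538
SE = √(s_p²·(1/24+1/17)) = 1.6488
t = (46.667−51.882)/1.6488 = -3.1633
df = 39
p-value (one-sided, H₁ less) = 0.00151
→ bracket: p<0.01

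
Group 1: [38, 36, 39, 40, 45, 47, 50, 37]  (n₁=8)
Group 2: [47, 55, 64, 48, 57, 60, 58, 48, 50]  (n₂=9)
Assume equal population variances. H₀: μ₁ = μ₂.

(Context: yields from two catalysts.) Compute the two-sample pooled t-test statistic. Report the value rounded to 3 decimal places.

x̄₁=41.500, s₁=5.155, n₁=8
x̄₂=54.111, s₂=6.112, n₂=9
s_p² = [7·5.155² + 8·6.112²]/15 = 32.3259
SE = √(s_p²·(1/8+1/9)) = 2.7627
t = (41.500−54.111)/2.7627 = -4.5648
df = 15

test statistic = -4.565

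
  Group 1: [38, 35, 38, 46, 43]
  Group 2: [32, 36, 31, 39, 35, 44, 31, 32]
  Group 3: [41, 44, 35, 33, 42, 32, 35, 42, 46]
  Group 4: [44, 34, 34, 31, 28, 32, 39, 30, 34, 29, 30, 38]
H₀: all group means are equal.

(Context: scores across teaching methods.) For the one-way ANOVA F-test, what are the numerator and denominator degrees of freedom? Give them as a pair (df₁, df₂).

k = 4 groups, N = 34 total
df = (k−1, N−k) = (4−1, 34−4) = (3, 30)

degrees of freedom = [3, 30]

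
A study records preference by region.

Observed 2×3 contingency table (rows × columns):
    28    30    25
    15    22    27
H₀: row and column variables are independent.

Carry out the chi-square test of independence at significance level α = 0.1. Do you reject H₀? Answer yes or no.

reject H₀: no

Row totals [83, 64], col totals [43, 52, 52], n=147
χ² = (28−24.28)²/24.28 + (30−29.36)²/29.36 + (25−29.36)²/29.36 + (15−18.72)²/18.72 + (22−22.64)²/22.64 + (27−22.64)²/22.64 = 2.8294
df = 2
p-value (upper-tail) = 0.24300
At α=0.1: p ≥ α → fail to reject H₀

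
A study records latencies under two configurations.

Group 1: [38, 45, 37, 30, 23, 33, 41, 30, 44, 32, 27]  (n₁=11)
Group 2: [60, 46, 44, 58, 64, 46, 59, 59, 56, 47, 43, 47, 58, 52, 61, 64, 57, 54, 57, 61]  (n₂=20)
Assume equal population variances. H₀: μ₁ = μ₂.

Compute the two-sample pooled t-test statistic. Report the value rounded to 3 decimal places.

x̄₁=34.545, s₁=7.062, n₁=11
x̄₂=54.650, s₂=6.808, n₂=20
s_p² = [10·7.062² + 19·6.808²]/29 = 47.5613
SE = √(s_p²·(1/11+1/20)) = 2.5888
t = (34.545−54.650)/2.5888 = -7.7660
df = 29

test statistic = -7.766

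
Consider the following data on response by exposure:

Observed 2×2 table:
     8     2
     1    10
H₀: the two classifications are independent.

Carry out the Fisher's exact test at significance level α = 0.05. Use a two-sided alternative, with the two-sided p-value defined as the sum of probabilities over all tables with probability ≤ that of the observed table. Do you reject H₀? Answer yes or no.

Margins: r₁=10, r₂=11, c₁=9, c₂=12, n=21
p_obs = C(10,8)·C(11,1)/C(21,9); sum pmf over tables with pmf ≤ p_obs
p-value (two-sided) = 0.00191
At α=0.05: p < α → reject H₀

reject H₀: yes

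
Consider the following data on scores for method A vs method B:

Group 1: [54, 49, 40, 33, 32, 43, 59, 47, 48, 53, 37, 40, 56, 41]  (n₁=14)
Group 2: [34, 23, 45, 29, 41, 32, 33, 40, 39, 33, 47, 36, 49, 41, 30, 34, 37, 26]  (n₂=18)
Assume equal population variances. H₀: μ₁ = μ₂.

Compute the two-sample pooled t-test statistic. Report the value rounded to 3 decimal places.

test statistic = 3.310

x̄₁=45.143, s₁=8.493, n₁=14
x̄₂=36.056, s₂=7.042, n₂=18
s_p² = [13·8.493² + 17·7.042²]/30 = 59.3553
SE = √(s_p²·(1/14+1/18)) = 2.7454
t = (45.143−36.056)/2.7454 = 3.3100
df = 30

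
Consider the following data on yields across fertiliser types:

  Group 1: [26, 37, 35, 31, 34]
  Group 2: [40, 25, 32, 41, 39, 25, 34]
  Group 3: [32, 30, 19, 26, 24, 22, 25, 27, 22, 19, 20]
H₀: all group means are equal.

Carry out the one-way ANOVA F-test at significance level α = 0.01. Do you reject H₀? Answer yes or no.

Group means [32.60, 33.71, 24.18], grand mean 28.913
SSB = Σnᵢ(x̄ᵢ−x̄)² = 475.561; SSW = ΣΣ(x−x̄ᵢ)² = 536.265
MSB = 475.561/2 = 237.7806; MSW = 536.265/20 = 26.8132
F = MSB/MSW = 8.8680
df = (2, 20)
p-value (upper-tail) = 0.00175
At α=0.01: p < α → reject H₀

reject H₀: yes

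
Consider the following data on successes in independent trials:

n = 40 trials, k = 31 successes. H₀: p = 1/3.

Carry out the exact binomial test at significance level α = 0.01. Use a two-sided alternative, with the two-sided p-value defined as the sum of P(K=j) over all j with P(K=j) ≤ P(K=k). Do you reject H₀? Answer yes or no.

reject H₀: yes

Exact binomial: n=40, k=31, p₀=1/3=0.3333
P(X=j) = C(n,j)·p₀^j·(1−p₀)^(n−j); p = Σ P(X=j) over j with P(X=j) ≤ P(X=31)
p-value (two-sided) = 0.00000
At α=0.01: p < α → reject H₀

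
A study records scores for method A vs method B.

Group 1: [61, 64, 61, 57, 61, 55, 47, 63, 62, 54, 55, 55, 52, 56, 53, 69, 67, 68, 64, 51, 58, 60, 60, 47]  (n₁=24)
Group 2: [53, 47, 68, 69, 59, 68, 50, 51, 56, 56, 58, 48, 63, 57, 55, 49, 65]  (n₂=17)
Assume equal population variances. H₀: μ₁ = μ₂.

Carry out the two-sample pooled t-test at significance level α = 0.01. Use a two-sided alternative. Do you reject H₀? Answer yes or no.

reject H₀: no

x̄₁=58.333, s₁=6.070, n₁=24
x̄₂=57.176, s₂=7.256, n₂=17
s_p² = [23·6.070² + 16·7.256²]/39 = 43.3283
SE = √(s_p²·(1/24+1/17)) = 2.0866
t = (58.333−57.176)/2.0866 = 0.5544
df = 39
p-value (two-sided) = 0.58246
At α=0.01: p ≥ α → fail to reject H₀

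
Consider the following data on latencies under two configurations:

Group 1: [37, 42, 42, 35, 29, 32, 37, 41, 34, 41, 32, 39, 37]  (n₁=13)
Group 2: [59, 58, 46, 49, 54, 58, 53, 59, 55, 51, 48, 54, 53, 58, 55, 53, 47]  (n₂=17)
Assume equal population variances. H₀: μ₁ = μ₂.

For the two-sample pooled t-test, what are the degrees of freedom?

df = n₁ + n₂ − 2 = 13 + 17 − 2 = 28

degrees of freedom = 28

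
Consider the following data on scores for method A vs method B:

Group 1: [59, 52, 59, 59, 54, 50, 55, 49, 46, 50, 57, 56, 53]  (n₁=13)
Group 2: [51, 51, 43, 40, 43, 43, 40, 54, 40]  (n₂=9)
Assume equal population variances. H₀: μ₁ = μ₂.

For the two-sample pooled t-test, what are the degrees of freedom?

df = n₁ + n₂ − 2 = 13 + 9 − 2 = 20

degrees of freedom = 20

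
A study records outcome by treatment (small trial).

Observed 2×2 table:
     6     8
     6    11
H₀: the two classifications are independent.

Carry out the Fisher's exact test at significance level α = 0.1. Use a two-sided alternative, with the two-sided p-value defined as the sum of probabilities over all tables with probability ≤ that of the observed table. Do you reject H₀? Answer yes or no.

reject H₀: no

Margins: r₁=14, r₂=17, c₁=12, c₂=19, n=31
p_obs = C(14,6)·C(17,6)/C(31,12); sum pmf over tables with pmf ≤ p_obs
p-value (two-sided) = 0.72410
At α=0.1: p ≥ α → fail to reject H₀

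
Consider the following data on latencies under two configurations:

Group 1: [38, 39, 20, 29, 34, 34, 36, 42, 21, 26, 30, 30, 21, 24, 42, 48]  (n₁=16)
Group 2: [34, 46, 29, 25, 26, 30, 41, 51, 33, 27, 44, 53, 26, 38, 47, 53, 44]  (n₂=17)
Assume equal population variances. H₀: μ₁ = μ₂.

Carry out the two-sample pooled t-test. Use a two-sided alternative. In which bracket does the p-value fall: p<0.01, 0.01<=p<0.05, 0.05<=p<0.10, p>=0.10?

x̄₁=32.125, s₁=8.437, n₁=16
x̄₂=38.059, s₂=10.028, n₂=17
s_p² = [15·8.437² + 16·10.028²]/31 = 86.3449
SE = √(s_p²·(1/16+1/17)) = 3.2366
t = (32.125−38.059)/3.2366 = -1.8333
df = 31
p-value (two-sided) = 0.07637
→ bracket: 0.05<=p<0.10

p-value bracket: 0.05<=p<0.10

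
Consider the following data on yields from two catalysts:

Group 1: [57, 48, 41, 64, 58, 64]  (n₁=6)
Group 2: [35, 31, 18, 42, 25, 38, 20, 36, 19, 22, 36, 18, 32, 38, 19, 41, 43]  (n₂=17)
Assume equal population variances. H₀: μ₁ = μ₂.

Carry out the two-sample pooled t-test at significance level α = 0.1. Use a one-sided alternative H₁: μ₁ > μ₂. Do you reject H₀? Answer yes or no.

x̄₁=55.333, s₁=9.158, n₁=6
x̄₂=30.176, s₂=9.295, n₂=17
s_p² = [5·9.158² + 16·9.295²]/21 = 85.8002
SE = √(s_p²·(1/6+1/17)) = 4.3985
t = (55.333−30.176)/4.3985 = 5.7194
df = 21
p-value (one-sided, H₁ greater) = 0.00001
At α=0.1: p < α → reject H₀

reject H₀: yes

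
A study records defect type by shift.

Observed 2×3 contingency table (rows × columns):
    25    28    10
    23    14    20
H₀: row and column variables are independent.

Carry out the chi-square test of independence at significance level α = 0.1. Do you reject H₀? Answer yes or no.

Row totals [63, 57], col totals [48, 42, 30], n=120
χ² = (25−25.20)²/25.20 + (28−22.05)²/22.05 + (10−15.75)²/15.75 + (23−22.80)²/22.80 + (14−19.95)²/19.95 + (20−14.25)²/14.25 = 7.8028
df = 2
p-value (upper-tail) = 0.02021
At α=0.1: p < α → reject H₀

reject H₀: yes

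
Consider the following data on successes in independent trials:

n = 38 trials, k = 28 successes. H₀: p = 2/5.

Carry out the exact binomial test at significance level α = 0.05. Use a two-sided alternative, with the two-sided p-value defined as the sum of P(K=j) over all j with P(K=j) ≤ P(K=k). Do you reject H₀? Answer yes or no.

Exact binomial: n=38, k=28, p₀=2/5=0.4000
P(X=j) = C(n,j)·p₀^j·(1−p₀)^(n−j); p = Σ P(X=j) over j with P(X=j) ≤ P(X=28)
p-value (two-sided) = 0.00004
At α=0.05: p < α → reject H₀

reject H₀: yes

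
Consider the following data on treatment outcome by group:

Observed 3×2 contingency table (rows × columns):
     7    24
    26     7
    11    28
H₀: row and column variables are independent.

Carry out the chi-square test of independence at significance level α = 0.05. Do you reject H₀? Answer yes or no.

reject H₀: yes

Row totals [31, 33, 39], col totals [44, 59], n=103
χ² = (7−13.24)²/13.24 + (24−17.76)²/17.76 + (26−14.10)²/14.10 + (7−18.90)²/18.90 + (11−16.66)²/16.66 + (28−22.34)²/22.34 = 26.0400
df = 2
p-value (upper-tail) = 0.00000
At α=0.05: p < α → reject H₀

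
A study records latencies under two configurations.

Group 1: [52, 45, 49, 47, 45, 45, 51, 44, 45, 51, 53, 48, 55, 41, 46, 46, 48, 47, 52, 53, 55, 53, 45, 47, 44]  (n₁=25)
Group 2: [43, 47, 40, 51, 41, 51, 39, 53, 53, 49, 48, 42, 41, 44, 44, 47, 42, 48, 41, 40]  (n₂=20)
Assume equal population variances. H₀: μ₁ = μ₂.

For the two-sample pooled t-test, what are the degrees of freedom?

degrees of freedom = 43

df = n₁ + n₂ − 2 = 25 + 20 − 2 = 43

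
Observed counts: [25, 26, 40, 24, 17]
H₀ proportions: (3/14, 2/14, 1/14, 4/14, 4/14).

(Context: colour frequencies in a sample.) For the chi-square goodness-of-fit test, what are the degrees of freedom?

degrees of freedom = 4

df = k − 1 = 5 − 1 = 4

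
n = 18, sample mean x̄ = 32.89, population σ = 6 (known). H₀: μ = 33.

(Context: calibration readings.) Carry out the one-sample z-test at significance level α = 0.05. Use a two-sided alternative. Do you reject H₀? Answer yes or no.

reject H₀: no

SE = σ/√n = 6/√18 = 1.4142
z = (x̄−μ₀)/SE = (32.89−33)/1.4142 = -0.0778
p-value (two-sided) = 0.93800
At α=0.05: p ≥ α → fail to reject H₀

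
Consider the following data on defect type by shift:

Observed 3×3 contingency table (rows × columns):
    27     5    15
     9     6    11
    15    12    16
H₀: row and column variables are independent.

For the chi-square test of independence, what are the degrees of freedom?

degrees of freedom = 4

df = (r−1)(c−1) = (3−1)·(3−1) = 4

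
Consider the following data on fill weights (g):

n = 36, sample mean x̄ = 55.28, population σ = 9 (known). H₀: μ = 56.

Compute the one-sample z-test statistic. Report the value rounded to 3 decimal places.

test statistic = -0.480

SE = σ/√n = 9/√36 = 1.5000
z = (x̄−μ₀)/SE = (55.28−56)/1.5000 = -0.4800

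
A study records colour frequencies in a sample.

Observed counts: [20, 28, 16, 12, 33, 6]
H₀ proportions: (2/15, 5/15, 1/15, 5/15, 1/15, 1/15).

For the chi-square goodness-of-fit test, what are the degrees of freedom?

degrees of freedom = 5

df = k − 1 = 6 − 1 = 5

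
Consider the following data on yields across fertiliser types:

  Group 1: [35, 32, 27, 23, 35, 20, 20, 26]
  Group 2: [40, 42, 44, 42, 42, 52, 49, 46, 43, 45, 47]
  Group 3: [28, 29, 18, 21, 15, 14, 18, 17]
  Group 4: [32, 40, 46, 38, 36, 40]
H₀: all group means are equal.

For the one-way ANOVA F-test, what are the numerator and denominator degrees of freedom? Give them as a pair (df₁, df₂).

degrees of freedom = [3, 29]

k = 4 groups, N = 33 total
df = (k−1, N−k) = (4−1, 33−4) = (3, 29)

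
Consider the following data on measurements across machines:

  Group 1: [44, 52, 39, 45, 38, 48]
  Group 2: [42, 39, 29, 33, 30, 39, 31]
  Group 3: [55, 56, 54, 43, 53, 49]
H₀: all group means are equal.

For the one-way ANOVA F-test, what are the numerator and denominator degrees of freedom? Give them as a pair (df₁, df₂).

k = 3 groups, N = 19 total
df = (k−1, N−k) = (3−1, 19−3) = (2, 16)

degrees of freedom = [2, 16]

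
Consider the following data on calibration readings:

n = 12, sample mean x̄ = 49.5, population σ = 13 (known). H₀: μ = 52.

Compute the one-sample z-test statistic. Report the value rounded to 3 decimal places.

SE = σ/√n = 13/√12 = 3.7528
z = (x̄−μ₀)/SE = (49.5−52)/3.7528 = -0.6662

test statistic = -0.666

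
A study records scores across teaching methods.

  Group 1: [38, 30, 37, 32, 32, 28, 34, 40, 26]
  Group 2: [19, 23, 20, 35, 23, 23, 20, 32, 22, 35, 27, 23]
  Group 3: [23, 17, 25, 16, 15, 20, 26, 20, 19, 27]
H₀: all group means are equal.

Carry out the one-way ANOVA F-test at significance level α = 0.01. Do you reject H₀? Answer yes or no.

reject H₀: yes

Group means [33.00, 25.17, 20.80], grand mean 26.032
SSB = Σnᵢ(x̄ᵢ−x̄)² = 719.701; SSW = ΣΣ(x−x̄ᵢ)² = 703.267
MSB = 719.701/2 = 359.8505; MSW = 703.267/28 = 25.1167
F = MSB/MSW = 14.3272
df = (2, 28)
p-value (upper-tail) = 0.00005
At α=0.01: p < α → reject H₀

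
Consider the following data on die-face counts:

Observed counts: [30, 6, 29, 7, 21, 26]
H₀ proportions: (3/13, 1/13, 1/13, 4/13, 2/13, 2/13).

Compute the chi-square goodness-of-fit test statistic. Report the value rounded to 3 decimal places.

test statistic = 71.931

n = 119; E_i = n·p_i = [27.46, 9.15, 9.15, 36.62, 18.31, 18.31]
χ² = (30−27.46)²/27.46 + (6−9.15)²/9.15 + (29−9.15)²/9.15 + (7−36.62)²/36.62 + (21−18.31)²/18.31 + (26−18.31)²/18.31 = 71.9307
df = 5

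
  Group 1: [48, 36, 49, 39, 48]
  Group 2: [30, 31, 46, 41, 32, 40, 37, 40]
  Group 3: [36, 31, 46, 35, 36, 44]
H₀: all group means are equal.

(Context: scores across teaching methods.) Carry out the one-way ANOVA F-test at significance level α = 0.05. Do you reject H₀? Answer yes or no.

Group means [44.00, 37.12, 38.00], grand mean 39.211
SSB = Σnᵢ(x̄ᵢ−x̄)² = 158.283; SSW = ΣΣ(x−x̄ᵢ)² = 536.875
MSB = 158.283/2 = 79.1414; MSW = 536.875/16 = 33.5547
F = MSB/MSW = 2.3586
df = (2, 16)
p-value (upper-tail) = 0.12657
At α=0.05: p ≥ α → fail to reject H₀

reject H₀: no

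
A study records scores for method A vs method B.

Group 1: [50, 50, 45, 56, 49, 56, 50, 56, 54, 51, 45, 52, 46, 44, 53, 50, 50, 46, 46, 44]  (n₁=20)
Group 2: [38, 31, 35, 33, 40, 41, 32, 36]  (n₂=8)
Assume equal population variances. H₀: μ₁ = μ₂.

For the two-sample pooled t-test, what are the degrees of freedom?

degrees of freedom = 26

df = n₁ + n₂ − 2 = 20 + 8 − 2 = 26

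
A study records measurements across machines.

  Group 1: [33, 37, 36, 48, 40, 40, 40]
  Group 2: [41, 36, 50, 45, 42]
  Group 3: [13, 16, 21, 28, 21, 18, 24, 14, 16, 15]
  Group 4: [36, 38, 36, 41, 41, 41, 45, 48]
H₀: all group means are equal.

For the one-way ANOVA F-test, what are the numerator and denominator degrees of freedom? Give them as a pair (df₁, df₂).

degrees of freedom = [3, 26]

k = 4 groups, N = 30 total
df = (k−1, N−k) = (4−1, 30−4) = (3, 26)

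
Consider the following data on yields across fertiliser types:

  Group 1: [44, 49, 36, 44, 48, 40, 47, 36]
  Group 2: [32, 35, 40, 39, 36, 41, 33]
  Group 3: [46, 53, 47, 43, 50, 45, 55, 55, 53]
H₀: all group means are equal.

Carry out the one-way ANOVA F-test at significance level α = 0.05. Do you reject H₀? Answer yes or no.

reject H₀: yes

Group means [43.00, 36.57, 49.67], grand mean 43.625
SSB = Σnᵢ(x̄ᵢ−x̄)² = 679.911; SSW = ΣΣ(x−x̄ᵢ)² = 425.714
MSB = 679.911/2 = 339.9554; MSW = 425.714/21 = 20.2721
F = MSB/MSW = 16.7696
df = (2, 21)
p-value (upper-tail) = 0.00004
At α=0.05: p < α → reject H₀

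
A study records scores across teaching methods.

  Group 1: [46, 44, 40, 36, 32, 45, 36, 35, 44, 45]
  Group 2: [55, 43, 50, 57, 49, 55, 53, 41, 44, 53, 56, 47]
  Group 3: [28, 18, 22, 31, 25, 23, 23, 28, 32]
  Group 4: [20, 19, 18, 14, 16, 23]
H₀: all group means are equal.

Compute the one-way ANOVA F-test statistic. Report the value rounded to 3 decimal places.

test statistic = 76.964

Group means [40.30, 50.25, 25.56, 18.33], grand mean 36.378
SSB = Σnᵢ(x̄ᵢ−x̄)² = 5470.797; SSW = ΣΣ(x−x̄ᵢ)² = 781.906
MSB = 5470.797/3 = 1823.5990; MSW = 781.906/33 = 23.6941
F = MSB/MSW = 76.9642
df = (3, 33)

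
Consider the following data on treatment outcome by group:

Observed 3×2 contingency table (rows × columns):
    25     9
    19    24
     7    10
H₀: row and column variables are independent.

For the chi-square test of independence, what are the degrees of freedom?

df = (r−1)(c−1) = (3−1)·(2−1) = 2

degrees of freedom = 2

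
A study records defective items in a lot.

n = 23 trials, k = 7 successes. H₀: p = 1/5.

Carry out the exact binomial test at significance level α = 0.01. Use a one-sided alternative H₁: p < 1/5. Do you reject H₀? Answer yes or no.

reject H₀: no

Exact binomial: n=23, k=7, p₀=1/5=0.2000
P(X≤7) from Σ C(n,i)·p₀^i·(1−p₀)^(n−i)
p-value (one-sided, H₁ less) = 0.92849
At α=0.01: p ≥ α → fail to reject H₀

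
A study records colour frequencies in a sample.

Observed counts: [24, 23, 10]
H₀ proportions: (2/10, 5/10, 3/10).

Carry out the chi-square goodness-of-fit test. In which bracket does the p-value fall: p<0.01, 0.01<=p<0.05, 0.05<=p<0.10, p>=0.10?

p-value bracket: p<0.01

n = 57; E_i = n·p_i = [11.40, 28.50, 17.10]
χ² = (24−11.40)²/11.40 + (23−28.50)²/28.50 + (10−17.10)²/17.10 = 17.9357
df = 2
p-value (upper-tail) = 0.00013
→ bracket: p<0.01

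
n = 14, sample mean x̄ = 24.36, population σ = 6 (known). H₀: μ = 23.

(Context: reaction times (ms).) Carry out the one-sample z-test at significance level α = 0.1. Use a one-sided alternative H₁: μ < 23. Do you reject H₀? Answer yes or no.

reject H₀: no

SE = σ/√n = 6/√14 = 1.6036
z = (x̄−μ₀)/SE = (24.36−23)/1.6036 = 0.8481
p-value (one-sided, H₁ less) = 0.80181
At α=0.1: p ≥ α → fail to reject H₀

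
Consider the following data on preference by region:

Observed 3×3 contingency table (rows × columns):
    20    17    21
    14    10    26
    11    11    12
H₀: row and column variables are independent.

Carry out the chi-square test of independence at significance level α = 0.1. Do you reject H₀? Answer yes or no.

Row totals [58, 50, 34], col totals [45, 38, 59], n=142
χ² = (20−18.38)²/18.38 + (17−15.52)²/15.52 + (21−24.10)²/24.10 + (14−15.85)²/15.85 + (10−13.38)²/13.38 + (26−20.77)²/20.77 + (11−10.77)²/10.77 + (11−9.10)²/9.10 + (12−14.13)²/14.13 = 3.7874
df = 4
p-value (upper-tail) = 0.43554
At α=0.1: p ≥ α → fail to reject H₀

reject H₀: no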